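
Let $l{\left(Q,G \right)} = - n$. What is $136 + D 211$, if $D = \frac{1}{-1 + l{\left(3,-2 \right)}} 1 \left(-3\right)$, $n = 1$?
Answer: $\frac{905}{2} \approx 452.5$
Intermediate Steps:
$l{\left(Q,G \right)} = -1$ ($l{\left(Q,G \right)} = \left(-1\right) 1 = -1$)
$D = \frac{3}{2}$ ($D = \frac{1}{-1 - 1} \cdot 1 \left(-3\right) = \frac{1}{-2} \cdot 1 \left(-3\right) = \left(- \frac{1}{2}\right) 1 \left(-3\right) = \left(- \frac{1}{2}\right) \left(-3\right) = \frac{3}{2} \approx 1.5$)
$136 + D 211 = 136 + \frac{3}{2} \cdot 211 = 136 + \frac{633}{2} = \frac{905}{2}$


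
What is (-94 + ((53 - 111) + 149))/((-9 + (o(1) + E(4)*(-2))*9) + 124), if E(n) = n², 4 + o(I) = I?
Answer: 3/200 ≈ 0.015000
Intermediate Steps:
o(I) = -4 + I
(-94 + ((53 - 111) + 149))/((-9 + (o(1) + E(4)*(-2))*9) + 124) = (-94 + ((53 - 111) + 149))/((-9 + ((-4 + 1) + 4²*(-2))*9) + 124) = (-94 + (-58 + 149))/((-9 + (-3 + 16*(-2))*9) + 124) = (-94 + 91)/((-9 + (-3 - 32)*9) + 124) = -3/((-9 - 35*9) + 124) = -3/((-9 - 315) + 124) = -3/(-324 + 124) = -3/(-200) = -3*(-1/200) = 3/200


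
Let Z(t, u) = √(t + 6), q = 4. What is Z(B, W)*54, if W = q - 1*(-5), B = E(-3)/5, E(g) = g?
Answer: 162*√15/5 ≈ 125.48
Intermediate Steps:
B = -⅗ (B = -3/5 = -3*⅕ = -⅗ ≈ -0.60000)
W = 9 (W = 4 - 1*(-5) = 4 + 5 = 9)
Z(t, u) = √(6 + t)
Z(B, W)*54 = √(6 - ⅗)*54 = √(27/5)*54 = (3*√15/5)*54 = 162*√15/5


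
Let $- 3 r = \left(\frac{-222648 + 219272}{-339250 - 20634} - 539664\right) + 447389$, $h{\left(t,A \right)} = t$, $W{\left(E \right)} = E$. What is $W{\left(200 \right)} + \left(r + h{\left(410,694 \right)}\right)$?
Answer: $\frac{2822240037}{89971} \approx 31368.0$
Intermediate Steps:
$r = \frac{2767357727}{89971}$ ($r = - \frac{\left(\frac{-222648 + 219272}{-339250 - 20634} - 539664\right) + 447389}{3} = - \frac{\left(- \frac{3376}{-359884} - 539664\right) + 447389}{3} = - \frac{\left(\left(-3376\right) \left(- \frac{1}{359884}\right) - 539664\right) + 447389}{3} = - \frac{\left(\frac{844}{89971} - 539664\right) + 447389}{3} = - \frac{- \frac{48554108900}{89971} + 447389}{3} = \left(- \frac{1}{3}\right) \left(- \frac{8302073181}{89971}\right) = \frac{2767357727}{89971} \approx 30758.0$)
$W{\left(200 \right)} + \left(r + h{\left(410,694 \right)}\right) = 200 + \left(\frac{2767357727}{89971} + 410\right) = 200 + \frac{2804245837}{89971} = \frac{2822240037}{89971}$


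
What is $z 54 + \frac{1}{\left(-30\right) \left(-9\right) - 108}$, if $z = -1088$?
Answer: $- \frac{9517823}{162} \approx -58752.0$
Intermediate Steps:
$z 54 + \frac{1}{\left(-30\right) \left(-9\right) - 108} = \left(-1088\right) 54 + \frac{1}{\left(-30\right) \left(-9\right) - 108} = -58752 + \frac{1}{270 - 108} = -58752 + \frac{1}{162} = - \frac{9517823}{162}$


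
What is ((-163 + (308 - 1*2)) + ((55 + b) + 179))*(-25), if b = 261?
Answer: -15950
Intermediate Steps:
((-163 + (308 - 1*2)) + ((55 + b) + 179))*(-25) = ((-163 + (308 - 1*2)) + ((55 + 261) + 179))*(-25) = ((-163 + (308 - 2)) + (316 + 179))*(-25) = ((-163 + 306) + 495)*(-25) = (143 + 495)*(-25) = 638*(-25) = -15950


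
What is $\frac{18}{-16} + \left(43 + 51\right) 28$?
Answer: $\frac{21047}{8} \approx 2630.9$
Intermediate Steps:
$\frac{18}{-16} + \left(43 + 51\right) 28 = 18 \left(- \frac{1}{16}\right) + 94 \cdot 28 = - \frac{9}{8} + 2632 = \frac{21047}{8}$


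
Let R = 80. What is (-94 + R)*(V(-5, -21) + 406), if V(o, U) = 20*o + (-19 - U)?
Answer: -4312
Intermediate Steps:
V(o, U) = -19 - U + 20*o
(-94 + R)*(V(-5, -21) + 406) = (-94 + 80)*((-19 - 1*(-21) + 20*(-5)) + 406) = -14*((-19 + 21 - 100) + 406) = -14*(-98 + 406) = -14*308 = -4312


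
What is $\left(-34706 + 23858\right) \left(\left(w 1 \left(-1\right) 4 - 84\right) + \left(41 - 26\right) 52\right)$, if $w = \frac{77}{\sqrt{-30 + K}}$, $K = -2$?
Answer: $-7550208 - 417648 i \sqrt{2} \approx -7.5502 \cdot 10^{6} - 5.9064 \cdot 10^{5} i$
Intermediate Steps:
$w = - \frac{77 i \sqrt{2}}{8}$ ($w = \frac{77}{\sqrt{-30 - 2}} = \frac{77}{\sqrt{-32}} = \frac{77}{4 i \sqrt{2}} = 77 \left(- \frac{i \sqrt{2}}{8}\right) = - \frac{77 i \sqrt{2}}{8} \approx - 13.612 i$)
$\left(-34706 + 23858\right) \left(\left(w 1 \left(-1\right) 4 - 84\right) + \left(41 - 26\right) 52\right) = \left(-34706 + 23858\right) \left(\left(- \frac{77 i \sqrt{2}}{8} \cdot 1 \left(-1\right) 4 - 84\right) + \left(41 - 26\right) 52\right) = - 10848 \left(\left(- \frac{77 i \sqrt{2}}{8} \left(\left(-1\right) 4\right) - 84\right) + 15 \cdot 52\right) = - 10848 \left(\left(- \frac{77 i \sqrt{2}}{8} \left(-4\right) - 84\right) + 780\right) = - 10848 \left(\left(\frac{77 i \sqrt{2}}{2} - 84\right) + 780\right) = - 10848 \left(\left(-84 + \frac{77 i \sqrt{2}}{2}\right) + 780\right) = - 10848 \left(696 + \frac{77 i \sqrt{2}}{2}\right) = -7550208 - 417648 i \sqrt{2}$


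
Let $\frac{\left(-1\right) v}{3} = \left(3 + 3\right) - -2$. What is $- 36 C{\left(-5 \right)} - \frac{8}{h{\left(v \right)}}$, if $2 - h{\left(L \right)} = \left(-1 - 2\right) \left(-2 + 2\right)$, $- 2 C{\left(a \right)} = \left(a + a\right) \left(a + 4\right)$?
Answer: $176$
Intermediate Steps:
$C{\left(a \right)} = - a \left(4 + a\right)$ ($C{\left(a \right)} = - \frac{\left(a + a\right) \left(a + 4\right)}{2} = - \frac{2 a \left(4 + a\right)}{2} = - a \left(4 + a\right)$)
$v = -24$ ($v = - 3 \left(\left(3 + 3\right) - -2\right) = - 3 \left(6 + 2\right) = \left(-3\right) 8 = -24$)
$h{\left(L \right)} = 2$ ($h{\left(L \right)} = 2 - \left(-1 - 2\right) \left(-2 + 2\right) = 2 - \left(-3\right) 0 = 2 - 0 = 2 + 0 = 2$)
$- 36 C{\left(-5 \right)} - \frac{8}{h{\left(v \right)}} = - 36 \left(\left(-1\right) \left(-5\right) \left(4 - 5\right)\right) - \frac{8}{2} = - 36 \left(\left(-1\right) \left(-5\right) \left(-1\right)\right) - 4 = \left(-36\right) \left(-5\right) - 4 = 180 - 4 = 176$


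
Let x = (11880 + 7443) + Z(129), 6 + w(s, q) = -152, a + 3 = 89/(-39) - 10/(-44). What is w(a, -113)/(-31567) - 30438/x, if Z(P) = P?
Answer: -159627155/102340214 ≈ -1.5598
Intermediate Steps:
a = -4337/858 (a = -3 + (89/(-39) - 10/(-44)) = -3 + (89*(-1/39) - 10*(-1/44)) = -3 + (-89/39 + 5/22) = -3 - 1763/858 = -4337/858 ≈ -5.0548)
w(s, q) = -158 (w(s, q) = -6 - 152 = -158)
x = 19452 (x = (11880 + 7443) + 129 = 19323 + 129 = 19452)
w(a, -113)/(-31567) - 30438/x = -158/(-31567) - 30438/19452 = -158*(-1/31567) - 30438*1/19452 = 158/31567 - 5073/3242 = -159627155/102340214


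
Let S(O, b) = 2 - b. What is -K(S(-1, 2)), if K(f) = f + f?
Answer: 0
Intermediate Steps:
K(f) = 2*f
-K(S(-1, 2)) = -2*(2 - 1*2) = -2*(2 - 2) = -2*0 = -1*0 = 0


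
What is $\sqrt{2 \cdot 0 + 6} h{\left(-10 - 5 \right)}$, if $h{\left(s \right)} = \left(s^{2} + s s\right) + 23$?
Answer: $473 \sqrt{6} \approx 1158.6$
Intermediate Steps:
$h{\left(s \right)} = 23 + 2 s^{2}$ ($h{\left(s \right)} = \left(s^{2} + s^{2}\right) + 23 = 2 s^{2} + 23 = 23 + 2 s^{2}$)
$\sqrt{2 \cdot 0 + 6} h{\left(-10 - 5 \right)} = \sqrt{2 \cdot 0 + 6} \left(23 + 2 \left(-10 - 5\right)^{2}\right) = \sqrt{0 + 6} \left(23 + 2 \left(-15\right)^{2}\right) = \sqrt{6} \left(23 + 2 \cdot 225\right) = \sqrt{6} \left(23 + 450\right) = \sqrt{6} \cdot 473 = 473 \sqrt{6}$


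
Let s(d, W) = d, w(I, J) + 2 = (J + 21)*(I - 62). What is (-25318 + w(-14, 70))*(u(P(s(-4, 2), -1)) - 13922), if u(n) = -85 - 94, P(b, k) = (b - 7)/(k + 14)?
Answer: 454559836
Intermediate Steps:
w(I, J) = -2 + (-62 + I)*(21 + J) (w(I, J) = -2 + (J + 21)*(I - 62) = -2 + (21 + J)*(-62 + I) = -2 + (-62 + I)*(21 + J))
P(b, k) = (-7 + b)/(14 + k)
u(n) = -179
(-25318 + w(-14, 70))*(u(P(s(-4, 2), -1)) - 13922) = (-25318 + (-1304 - 62*70 + 21*(-14) - 14*70))*(-179 - 13922) = (-25318 + (-1304 - 4340 - 294 - 980))*(-14101) = (-25318 - 6918)*(-14101) = -32236*(-14101) = 454559836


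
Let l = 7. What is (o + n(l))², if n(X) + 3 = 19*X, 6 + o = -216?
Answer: 8464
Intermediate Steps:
o = -222 (o = -6 - 216 = -222)
n(X) = -3 + 19*X
(o + n(l))² = (-222 + (-3 + 19*7))² = (-222 + (-3 + 133))² = (-222 + 130)² = (-92)² = 8464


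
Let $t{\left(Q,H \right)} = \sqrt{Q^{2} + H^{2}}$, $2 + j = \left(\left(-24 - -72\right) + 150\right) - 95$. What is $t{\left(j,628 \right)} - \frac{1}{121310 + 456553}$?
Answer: $- \frac{1}{577863} + \sqrt{404585} \approx 636.07$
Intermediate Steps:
$j = 101$ ($j = -2 + \left(\left(\left(-24 - -72\right) + 150\right) - 95\right) = -2 + \left(\left(\left(-24 + 72\right) + 150\right) - 95\right) = -2 + \left(\left(48 + 150\right) - 95\right) = -2 + \left(198 - 95\right) = -2 + 103 = 101$)
$t{\left(Q,H \right)} = \sqrt{H^{2} + Q^{2}}$
$t{\left(j,628 \right)} - \frac{1}{121310 + 456553} = \sqrt{628^{2} + 101^{2}} - \frac{1}{121310 + 456553} = \sqrt{394384 + 10201} - \frac{1}{577863} = \sqrt{404585} - \frac{1}{577863} = - \frac{1}{577863} + \sqrt{404585}$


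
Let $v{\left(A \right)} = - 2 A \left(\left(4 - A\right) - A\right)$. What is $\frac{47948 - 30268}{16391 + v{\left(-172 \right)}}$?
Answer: $\frac{17680}{136103} \approx 0.1299$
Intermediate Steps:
$v{\left(A \right)} = - 2 A \left(4 - 2 A\right)$
$\frac{47948 - 30268}{16391 + v{\left(-172 \right)}} = \frac{47948 - 30268}{16391 + 4 \left(-172\right) \left(-2 - 172\right)} = \frac{17680}{16391 + 4 \left(-172\right) \left(-174\right)} = \frac{17680}{16391 + 119712} = \frac{17680}{136103}$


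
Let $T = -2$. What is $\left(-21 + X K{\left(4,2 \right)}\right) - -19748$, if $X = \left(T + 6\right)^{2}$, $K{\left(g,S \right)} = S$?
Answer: $19759$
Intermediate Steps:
$X = 16$ ($X = \left(-2 + 6\right)^{2} = 4^{2} = 16$)
$\left(-21 + X K{\left(4,2 \right)}\right) - -19748 = \left(-21 + 16 \cdot 2\right) - -19748 = \left(-21 + 32\right) + 19748 = 11 + 19748 = 19759$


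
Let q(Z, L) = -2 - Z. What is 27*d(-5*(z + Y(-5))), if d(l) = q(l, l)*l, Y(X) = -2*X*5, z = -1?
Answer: -1607445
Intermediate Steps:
Y(X) = -10*X
d(l) = l*(-2 - l) (d(l) = (-2 - l)*l = l*(-2 - l))
27*d(-5*(z + Y(-5))) = 27*(-(-5*(-1 - 10*(-5)))*(2 - 5*(-1 - 10*(-5)))) = 27*(-(-5*(-1 + 50))*(2 - 5*(-1 + 50))) = 27*(-(-5*49)*(2 - 5*49)) = 27*(-1*(-245)*(2 - 245)) = 27*(-1*(-245)*(-243)) = 27*(-59535) = -1607445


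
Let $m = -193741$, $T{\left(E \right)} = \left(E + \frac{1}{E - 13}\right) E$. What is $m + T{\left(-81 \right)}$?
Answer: $- \frac{17594839}{94} \approx -1.8718 \cdot 10^{5}$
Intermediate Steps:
$T{\left(E \right)} = E \left(E + \frac{1}{-13 + E}\right)$ ($T{\left(E \right)} = \left(E + \frac{1}{-13 + E}\right) E = E \left(E + \frac{1}{-13 + E}\right)$)
$m + T{\left(-81 \right)} = -193741 - \frac{81 \left(1 + \left(-81\right)^{2} - -1053\right)}{-13 - 81} = -193741 - \frac{81 \left(1 + 6561 + 1053\right)}{-94} = -193741 - \left(- \frac{81}{94}\right) 7615 = -193741 + \frac{616815}{94} = - \frac{17594839}{94}$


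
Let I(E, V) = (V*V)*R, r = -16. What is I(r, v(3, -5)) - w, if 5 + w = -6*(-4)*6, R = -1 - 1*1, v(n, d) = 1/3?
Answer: -1253/9 ≈ -139.22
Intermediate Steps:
v(n, d) = ⅓
R = -2 (R = -1 - 1 = -2)
w = 139 (w = -5 - 6*(-4)*6 = -5 + 24*6 = -5 + 144 = 139)
I(E, V) = -2*V² (I(E, V) = (V*V)*(-2) = V²*(-2) = -2*V²)
I(r, v(3, -5)) - w = -2*(⅓)² - 1*139 = -2*⅑ - 139 = -2/9 - 139 = -1253/9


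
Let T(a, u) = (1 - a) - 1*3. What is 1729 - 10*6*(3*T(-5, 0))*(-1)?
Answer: 2269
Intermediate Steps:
T(a, u) = -2 - a (T(a, u) = (1 - a) - 3 = -2 - a)
1729 - 10*6*(3*T(-5, 0))*(-1) = 1729 - 10*6*(3*(-2 - 1*(-5)))*(-1) = 1729 - 60*(3*(-2 + 5))*(-1) = 1729 - 60*(3*3)*(-1) = 1729 - 60*9*(-1) = 1729 - 60*(-9) = 1729 - 1*(-540) = 1729 + 540 = 2269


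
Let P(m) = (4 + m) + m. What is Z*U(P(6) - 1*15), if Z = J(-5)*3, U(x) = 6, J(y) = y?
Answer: -90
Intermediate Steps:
P(m) = 4 + 2*m
Z = -15 (Z = -5*3 = -15)
Z*U(P(6) - 1*15) = -15*6 = -90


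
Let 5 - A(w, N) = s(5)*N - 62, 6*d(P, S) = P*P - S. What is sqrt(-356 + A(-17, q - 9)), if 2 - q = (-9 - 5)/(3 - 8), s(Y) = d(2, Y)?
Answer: I*sqrt(261570)/30 ≈ 17.048*I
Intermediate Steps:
d(P, S) = -S/6 + P**2/6 (d(P, S) = (P*P - S)/6 = (P**2 - S)/6 = -S/6 + P**2/6)
s(Y) = 2/3 - Y/6 (s(Y) = -Y/6 + (1/6)*2**2 = -Y/6 + (1/6)*4 = -Y/6 + 2/3 = 2/3 - Y/6)
q = -4/5 (q = 2 - (-9 - 5)/(3 - 8) = 2 - (-14)/(-5) = 2 - (-14)*(-1)/5 = 2 - 1*14/5 = 2 - 14/5 = -4/5 ≈ -0.80000)
A(w, N) = 67 + N/6 (A(w, N) = 5 - ((2/3 - 1/6*5)*N - 62) = 5 - ((2/3 - 5/6)*N - 62) = 5 - (-N/6 - 62) = 5 - (-62 - N/6) = 5 + (62 + N/6) = 67 + N/6)
sqrt(-356 + A(-17, q - 9)) = sqrt(-356 + (67 + (-4/5 - 9)/6)) = sqrt(-356 + (67 + (1/6)*(-49/5))) = sqrt(-356 + (67 - 49/30)) = sqrt(-356 + 1961/30) = sqrt(-8719/30) = I*sqrt(261570)/30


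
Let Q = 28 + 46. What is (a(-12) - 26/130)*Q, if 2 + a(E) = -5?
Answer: -2664/5 ≈ -532.80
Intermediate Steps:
a(E) = -7 (a(E) = -2 - 5 = -7)
Q = 74
(a(-12) - 26/130)*Q = (-7 - 26/130)*74 = (-7 - 26*1/130)*74 = (-7 - 1/5)*74 = -36/5*74 = -2664/5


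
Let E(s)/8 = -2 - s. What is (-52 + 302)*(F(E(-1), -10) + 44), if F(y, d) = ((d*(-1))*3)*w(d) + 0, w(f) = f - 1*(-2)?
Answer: -49000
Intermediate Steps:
E(s) = -16 - 8*s (E(s) = 8*(-2 - s) = -16 - 8*s)
w(f) = 2 + f (w(f) = f + 2 = 2 + f)
F(y, d) = -3*d*(2 + d) (F(y, d) = ((d*(-1))*3)*(2 + d) + 0 = (-d*3)*(2 + d) + 0 = (-3*d)*(2 + d) + 0 = -3*d*(2 + d) + 0 = -3*d*(2 + d))
(-52 + 302)*(F(E(-1), -10) + 44) = (-52 + 302)*(-3*(-10)*(2 - 10) + 44) = 250*(-3*(-10)*(-8) + 44) = 250*(-240 + 44) = 250*(-196) = -49000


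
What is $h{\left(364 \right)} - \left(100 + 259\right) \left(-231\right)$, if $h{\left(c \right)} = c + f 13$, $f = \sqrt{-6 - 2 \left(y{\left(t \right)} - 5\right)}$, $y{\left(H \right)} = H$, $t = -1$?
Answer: $83293 + 13 \sqrt{6} \approx 83325.0$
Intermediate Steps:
$f = \sqrt{6}$ ($f = \sqrt{-6 - 2 \left(-1 - 5\right)} = \sqrt{-6 - -12} = \sqrt{-6 + 12} = \sqrt{6} \approx 2.4495$)
$h{\left(c \right)} = c + 13 \sqrt{6}$ ($h{\left(c \right)} = c + \sqrt{6} \cdot 13 = c + 13 \sqrt{6}$)
$h{\left(364 \right)} - \left(100 + 259\right) \left(-231\right) = \left(364 + 13 \sqrt{6}\right) - \left(100 + 259\right) \left(-231\right) = \left(364 + 13 \sqrt{6}\right) - 359 \left(-231\right) = \left(364 + 13 \sqrt{6}\right) - -82929 = \left(364 + 13 \sqrt{6}\right) + 82929 = 83293 + 13 \sqrt{6}$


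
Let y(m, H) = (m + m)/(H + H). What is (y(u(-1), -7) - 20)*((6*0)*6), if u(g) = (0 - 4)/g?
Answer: 0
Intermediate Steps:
u(g) = -4/g
y(m, H) = m/H (y(m, H) = (2*m)/((2*H)) = (2*m)*(1/(2*H)) = m/H)
(y(u(-1), -7) - 20)*((6*0)*6) = (-4/(-1)/(-7) - 20)*((6*0)*6) = (-4*(-1)*(-1/7) - 20)*(0*6) = (4*(-1/7) - 20)*0 = (-4/7 - 20)*0 = -144/7*0 = 0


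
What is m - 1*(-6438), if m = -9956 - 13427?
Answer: -16945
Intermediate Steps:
m = -23383
m - 1*(-6438) = -23383 - 1*(-6438) = -23383 + 6438 = -16945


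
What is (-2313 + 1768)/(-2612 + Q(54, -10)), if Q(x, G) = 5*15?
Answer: 545/2537 ≈ 0.21482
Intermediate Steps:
Q(x, G) = 75
(-2313 + 1768)/(-2612 + Q(54, -10)) = (-2313 + 1768)/(-2612 + 75) = -545/(-2537) = -545*(-1/2537) = 545/2537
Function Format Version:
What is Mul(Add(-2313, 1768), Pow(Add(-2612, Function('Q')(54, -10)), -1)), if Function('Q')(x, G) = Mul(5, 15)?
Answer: Rational(545, 2537) ≈ 0.21482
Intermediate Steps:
Function('Q')(x, G) = 75
Mul(Add(-2313, 1768), Pow(Add(-2612, Function('Q')(54, -10)), -1)) = Mul(Add(-2313, 1768), Pow(Add(-2612, 75), -1)) = Mul(-545, Pow(-2537, -1)) = Mul(-545, Rational(-1, 2537)) = Rational(545, 2537)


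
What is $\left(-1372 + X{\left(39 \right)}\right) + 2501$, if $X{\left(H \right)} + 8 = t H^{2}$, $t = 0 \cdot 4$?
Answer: $1121$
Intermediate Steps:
$t = 0$
$X{\left(H \right)} = -8$ ($X{\left(H \right)} = -8 + 0 H^{2} = -8 + 0 = -8$)
$\left(-1372 + X{\left(39 \right)}\right) + 2501 = \left(-1372 - 8\right) + 2501 = -1380 + 2501 = 1121$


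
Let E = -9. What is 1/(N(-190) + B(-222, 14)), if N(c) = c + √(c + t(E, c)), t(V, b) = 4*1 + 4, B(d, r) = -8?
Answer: -99/19693 - I*√182/39386 ≈ -0.0050272 - 0.00034253*I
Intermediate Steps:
t(V, b) = 8 (t(V, b) = 4 + 4 = 8)
N(c) = c + √(8 + c) (N(c) = c + √(c + 8) = c + √(8 + c))
1/(N(-190) + B(-222, 14)) = 1/((-190 + √(8 - 190)) - 8) = 1/((-190 + √(-182)) - 8) = 1/((-190 + I*√182) - 8) = 1/(-198 + I*√182)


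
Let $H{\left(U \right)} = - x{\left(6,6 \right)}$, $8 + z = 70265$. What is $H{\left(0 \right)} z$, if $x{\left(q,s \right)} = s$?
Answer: $-421542$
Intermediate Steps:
$z = 70257$ ($z = -8 + 70265 = 70257$)
$H{\left(U \right)} = -6$ ($H{\left(U \right)} = \left(-1\right) 6 = -6$)
$H{\left(0 \right)} z = \left(-6\right) 70257 = -421542$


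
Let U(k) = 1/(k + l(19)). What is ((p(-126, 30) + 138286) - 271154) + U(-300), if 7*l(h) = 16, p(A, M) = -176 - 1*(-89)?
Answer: -277078227/2084 ≈ -1.3296e+5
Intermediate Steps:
p(A, M) = -87 (p(A, M) = -176 + 89 = -87)
l(h) = 16/7 (l(h) = (⅐)*16 = 16/7)
U(k) = 1/(16/7 + k) (U(k) = 1/(k + 16/7) = 1/(16/7 + k))
((p(-126, 30) + 138286) - 271154) + U(-300) = ((-87 + 138286) - 271154) + 7/(16 + 7*(-300)) = (138199 - 271154) + 7/(16 - 2100) = -132955 + 7/(-2084) = -132955 + 7*(-1/2084) = -132955 - 7/2084 = -277078227/2084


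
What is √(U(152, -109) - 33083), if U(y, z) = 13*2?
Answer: 3*I*√3673 ≈ 181.82*I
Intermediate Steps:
U(y, z) = 26
√(U(152, -109) - 33083) = √(26 - 33083) = √(-33057) = 3*I*√3673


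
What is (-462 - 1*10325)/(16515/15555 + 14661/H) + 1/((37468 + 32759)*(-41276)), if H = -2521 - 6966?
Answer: 51269467346940566681/2298791335070340 ≈ 22303.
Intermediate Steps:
H = -9487
(-462 - 1*10325)/(16515/15555 + 14661/H) + 1/((37468 + 32759)*(-41276)) = (-462 - 1*10325)/(16515/15555 + 14661/(-9487)) + 1/((37468 + 32759)*(-41276)) = (-462 - 10325)/(16515*(1/15555) + 14661*(-1/9487)) - 1/41276/70227 = -10787/(1101/1037 - 14661/9487) + (1/70227)*(-1/41276) = -10787/(-4758270/9838019) - 1/2898689652 = -10787*(-9838019/4758270) - 1/2898689652 = 106122710953/4758270 - 1/2898689652 = 51269467346940566681/2298791335070340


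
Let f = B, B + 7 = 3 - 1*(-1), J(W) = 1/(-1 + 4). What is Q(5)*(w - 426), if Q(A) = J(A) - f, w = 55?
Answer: -3710/3 ≈ -1236.7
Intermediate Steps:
J(W) = ⅓ (J(W) = 1/3 = ⅓)
B = -3 (B = -7 + (3 - 1*(-1)) = -7 + (3 + 1) = -7 + 4 = -3)
f = -3
Q(A) = 10/3 (Q(A) = ⅓ - 1*(-3) = ⅓ + 3 = 10/3)
Q(5)*(w - 426) = 10*(55 - 426)/3 = (10/3)*(-371) = -3710/3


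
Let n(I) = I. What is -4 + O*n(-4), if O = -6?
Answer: 20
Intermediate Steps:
-4 + O*n(-4) = -4 - 6*(-4) = -4 + 24 = 20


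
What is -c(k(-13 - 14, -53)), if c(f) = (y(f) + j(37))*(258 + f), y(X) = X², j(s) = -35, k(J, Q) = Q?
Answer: -568670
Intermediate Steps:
c(f) = (-35 + f²)*(258 + f) (c(f) = (f² - 35)*(258 + f) = (-35 + f²)*(258 + f))
-c(k(-13 - 14, -53)) = -(-9030 + (-53)³ - 35*(-53) + 258*(-53)²) = -(-9030 - 148877 + 1855 + 258*2809) = -(-9030 - 148877 + 1855 + 724722) = -1*568670 = -568670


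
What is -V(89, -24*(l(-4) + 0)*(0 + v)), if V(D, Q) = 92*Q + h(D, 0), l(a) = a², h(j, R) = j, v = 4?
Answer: 141223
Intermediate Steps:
V(D, Q) = D + 92*Q (V(D, Q) = 92*Q + D = D + 92*Q)
-V(89, -24*(l(-4) + 0)*(0 + v)) = -(89 + 92*(-24*((-4)² + 0)*(0 + 4))) = -(89 + 92*(-24*(16 + 0)*4)) = -(89 + 92*(-384*4)) = -(89 + 92*(-24*64)) = -(89 + 92*(-1536)) = -(89 - 141312) = -1*(-141223) = 141223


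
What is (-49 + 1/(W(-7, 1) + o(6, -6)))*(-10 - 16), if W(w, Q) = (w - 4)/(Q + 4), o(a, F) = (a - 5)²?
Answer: 3887/3 ≈ 1295.7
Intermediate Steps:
o(a, F) = (-5 + a)²
W(w, Q) = (-4 + w)/(4 + Q)
(-49 + 1/(W(-7, 1) + o(6, -6)))*(-10 - 16) = (-49 + 1/((-4 - 7)/(4 + 1) + (-5 + 6)²))*(-10 - 16) = (-49 + 1/(-11/5 + 1²))*(-26) = (-49 + 1/((⅕)*(-11) + 1))*(-26) = (-49 + 1/(-11/5 + 1))*(-26) = (-49 + 1/(-6/5))*(-26) = (-49 - ⅚)*(-26) = -299/6*(-26) = 3887/3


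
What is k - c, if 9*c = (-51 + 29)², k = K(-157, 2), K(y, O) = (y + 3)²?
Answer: 212960/9 ≈ 23662.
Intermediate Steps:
K(y, O) = (3 + y)²
k = 23716 (k = (3 - 157)² = (-154)² = 23716)
c = 484/9 (c = (-51 + 29)²/9 = (⅑)*(-22)² = (⅑)*484 = 484/9 ≈ 53.778)
k - c = 23716 - 1*484/9 = 23716 - 484/9 = 212960/9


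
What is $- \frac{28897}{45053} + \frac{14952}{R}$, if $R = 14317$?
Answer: $\frac{259914107}{645023801} \approx 0.40295$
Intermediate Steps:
$- \frac{28897}{45053} + \frac{14952}{R} = - \frac{28897}{45053} + \frac{14952}{14317} = \frac{259914107}{645023801}$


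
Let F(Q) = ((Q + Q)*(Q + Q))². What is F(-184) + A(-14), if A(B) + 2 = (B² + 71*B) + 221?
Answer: 18339659197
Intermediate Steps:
A(B) = 219 + B² + 71*B (A(B) = -2 + ((B² + 71*B) + 221) = -2 + (221 + B² + 71*B) = 219 + B² + 71*B)
F(Q) = 16*Q⁴ (F(Q) = ((2*Q)*(2*Q))² = (4*Q²)² = 16*Q⁴)
F(-184) + A(-14) = 16*(-184)⁴ + (219 + (-14)² + 71*(-14)) = 16*1146228736 + (219 + 196 - 994) = 18339659776 - 579 = 18339659197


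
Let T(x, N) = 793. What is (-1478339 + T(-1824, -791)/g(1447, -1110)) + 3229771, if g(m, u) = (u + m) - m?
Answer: 1944088727/1110 ≈ 1.7514e+6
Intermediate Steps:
g(m, u) = u (g(m, u) = (m + u) - m = u)
(-1478339 + T(-1824, -791)/g(1447, -1110)) + 3229771 = (-1478339 + 793/(-1110)) + 3229771 = (-1478339 + 793*(-1/1110)) + 3229771 = (-1478339 - 793/1110) + 3229771 = -1640957083/1110 + 3229771 = 1944088727/1110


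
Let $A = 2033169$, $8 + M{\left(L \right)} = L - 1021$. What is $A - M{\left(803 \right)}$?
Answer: $2033395$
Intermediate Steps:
$M{\left(L \right)} = -1029 + L$ ($M{\left(L \right)} = -8 + \left(L - 1021\right) = -8 + \left(-1021 + L\right) = -1029 + L$)
$A - M{\left(803 \right)} = 2033169 - \left(-1029 + 803\right) = 2033169 - -226 = 2033169 + 226 = 2033395$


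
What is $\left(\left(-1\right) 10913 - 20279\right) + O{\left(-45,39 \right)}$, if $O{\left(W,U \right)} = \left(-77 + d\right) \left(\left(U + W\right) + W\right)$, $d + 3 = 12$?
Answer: $-27724$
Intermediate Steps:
$d = 9$ ($d = -3 + 12 = 9$)
$O{\left(W,U \right)} = - 136 W - 68 U$ ($O{\left(W,U \right)} = \left(-77 + 9\right) \left(\left(U + W\right) + W\right) = - 68 \left(U + 2 W\right) = - 136 W - 68 U$)
$\left(\left(-1\right) 10913 - 20279\right) + O{\left(-45,39 \right)} = \left(\left(-1\right) 10913 - 20279\right) - -3468 = \left(-10913 - 20279\right) + \left(6120 - 2652\right) = -31192 + 3468 = -27724$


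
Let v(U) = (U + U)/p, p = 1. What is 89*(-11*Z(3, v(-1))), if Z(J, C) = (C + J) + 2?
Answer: -2937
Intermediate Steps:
v(U) = 2*U (v(U) = (U + U)/1 = (2*U)*1 = 2*U)
Z(J, C) = 2 + C + J
89*(-11*Z(3, v(-1))) = 89*(-11*(2 + 2*(-1) + 3)) = 89*(-11*(2 - 2 + 3)) = 89*(-11*3) = 89*(-33) = -2937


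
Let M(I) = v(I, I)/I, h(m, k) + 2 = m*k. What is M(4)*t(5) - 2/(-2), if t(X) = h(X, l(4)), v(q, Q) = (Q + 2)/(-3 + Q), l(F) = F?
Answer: 28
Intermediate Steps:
v(q, Q) = (2 + Q)/(-3 + Q)
h(m, k) = -2 + k*m (h(m, k) = -2 + m*k = -2 + k*m)
t(X) = -2 + 4*X
M(I) = (2 + I)/(I*(-3 + I)) (M(I) = ((2 + I)/(-3 + I))/I = (2 + I)/(I*(-3 + I)))
M(4)*t(5) - 2/(-2) = ((2 + 4)/(4*(-3 + 4)))*(-2 + 4*5) - 2/(-2) = ((¼)*6/1)*(-2 + 20) - 2*(-½) = ((¼)*1*6)*18 + 1 = (3/2)*18 + 1 = 27 + 1 = 28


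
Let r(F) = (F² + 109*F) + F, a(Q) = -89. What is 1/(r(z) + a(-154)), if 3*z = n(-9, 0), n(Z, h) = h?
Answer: -1/89 ≈ -0.011236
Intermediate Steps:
z = 0 (z = (⅓)*0 = 0)
r(F) = F² + 110*F
1/(r(z) + a(-154)) = 1/(0*(110 + 0) - 89) = 1/(0*110 - 89) = 1/(0 - 89) = 1/(-89) = -1/89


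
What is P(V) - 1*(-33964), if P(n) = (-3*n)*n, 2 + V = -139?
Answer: -25679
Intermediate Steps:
V = -141 (V = -2 - 139 = -141)
P(n) = -3*n²
P(V) - 1*(-33964) = -3*(-141)² - 1*(-33964) = -3*19881 + 33964 = -59643 + 33964 = -25679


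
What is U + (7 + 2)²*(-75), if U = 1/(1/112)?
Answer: -5963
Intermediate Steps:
U = 112 (U = 1/(1/112) = 112)
U + (7 + 2)²*(-75) = 112 + (7 + 2)²*(-75) = 112 + 9²*(-75) = 112 + 81*(-75) = 112 - 6075 = -5963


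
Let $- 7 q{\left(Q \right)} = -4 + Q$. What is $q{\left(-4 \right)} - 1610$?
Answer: $- \frac{11262}{7} \approx -1608.9$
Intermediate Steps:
$q{\left(Q \right)} = \frac{4}{7} - \frac{Q}{7}$ ($q{\left(Q \right)} = - \frac{-4 + Q}{7} = \frac{4}{7} - \frac{Q}{7}$)
$q{\left(-4 \right)} - 1610 = \left(\frac{4}{7} - - \frac{4}{7}\right) - 1610 = \left(\frac{4}{7} + \frac{4}{7}\right) - 1610 = \frac{8}{7} - 1610 = - \frac{11262}{7}$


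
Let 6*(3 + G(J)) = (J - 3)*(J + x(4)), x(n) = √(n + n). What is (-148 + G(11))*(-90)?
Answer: 12270 - 240*√2 ≈ 11931.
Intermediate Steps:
x(n) = √2*√n (x(n) = √(2*n) = √2*√n)
G(J) = -3 + (-3 + J)*(J + 2*√2)/6 (G(J) = -3 + ((J - 3)*(J + √2*√4))/6 = -3 + ((-3 + J)*(J + √2*2))/6 = -3 + ((-3 + J)*(J + 2*√2))/6 = -3 + (-3 + J)*(J + 2*√2)/6)
(-148 + G(11))*(-90) = (-148 + (-3 - √2 - ½*11 + (⅙)*11² + (⅓)*11*√2))*(-90) = (-148 + (-3 - √2 - 11/2 + (⅙)*121 + 11*√2/3))*(-90) = (-148 + (-3 - √2 - 11/2 + 121/6 + 11*√2/3))*(-90) = (-148 + (35/3 + 8*√2/3))*(-90) = (-409/3 + 8*√2/3)*(-90) = 12270 - 240*√2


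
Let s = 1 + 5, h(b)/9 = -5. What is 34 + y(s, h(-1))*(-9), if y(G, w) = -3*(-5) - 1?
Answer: -92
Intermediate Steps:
h(b) = -45 (h(b) = 9*(-5) = -45)
s = 6
y(G, w) = 14 (y(G, w) = 15 - 1 = 14)
34 + y(s, h(-1))*(-9) = 34 + 14*(-9) = 34 - 126 = -92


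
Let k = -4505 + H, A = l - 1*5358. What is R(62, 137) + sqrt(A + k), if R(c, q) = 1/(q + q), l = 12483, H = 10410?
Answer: 1/274 + sqrt(13030) ≈ 114.15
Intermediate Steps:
A = 7125 (A = 12483 - 1*5358 = 12483 - 5358 = 7125)
R(c, q) = 1/(2*q)
k = 5905 (k = -4505 + 10410 = 5905)
R(62, 137) + sqrt(A + k) = (1/2)/137 + sqrt(7125 + 5905) = (1/2)*(1/137) + sqrt(13030) = 1/274 + sqrt(13030)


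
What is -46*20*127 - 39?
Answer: -116879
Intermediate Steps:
-46*20*127 - 39 = -920*127 - 39 = -116840 - 39 = -116879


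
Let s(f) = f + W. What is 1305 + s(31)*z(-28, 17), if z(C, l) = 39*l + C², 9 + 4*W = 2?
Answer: 174519/4 ≈ 43630.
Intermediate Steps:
W = -7/4 (W = -9/4 + (¼)*2 = -9/4 + ½ = -7/4 ≈ -1.7500)
s(f) = -7/4 + f (s(f) = f - 7/4 = -7/4 + f)
z(C, l) = C² + 39*l
1305 + s(31)*z(-28, 17) = 1305 + (-7/4 + 31)*((-28)² + 39*17) = 1305 + 117*(784 + 663)/4 = 1305 + (117/4)*1447 = 1305 + 169299/4 = 174519/4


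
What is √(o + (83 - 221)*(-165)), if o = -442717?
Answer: I*√419947 ≈ 648.03*I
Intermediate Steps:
√(o + (83 - 221)*(-165)) = √(-442717 + (83 - 221)*(-165)) = √(-442717 - 138*(-165)) = √(-442717 + 22770) = √(-419947) = I*√419947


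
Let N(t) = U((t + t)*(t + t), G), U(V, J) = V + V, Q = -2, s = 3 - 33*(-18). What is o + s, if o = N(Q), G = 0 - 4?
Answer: 629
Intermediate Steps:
G = -4
s = 597 (s = 3 + 594 = 597)
U(V, J) = 2*V
N(t) = 8*t² (N(t) = 2*((t + t)*(t + t)) = 2*((2*t)*(2*t)) = 2*(4*t²) = 8*t²)
o = 32 (o = 8*(-2)² = 8*4 = 32)
o + s = 32 + 597 = 629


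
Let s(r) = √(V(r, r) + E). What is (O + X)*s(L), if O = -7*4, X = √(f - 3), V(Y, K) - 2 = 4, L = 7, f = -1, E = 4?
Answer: 2*√10*(-14 + I) ≈ -88.544 + 6.3246*I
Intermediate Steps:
V(Y, K) = 6 (V(Y, K) = 2 + 4 = 6)
X = 2*I (X = √(-1 - 3) = √(-4) = 2*I ≈ 2.0*I)
s(r) = √10 (s(r) = √(6 + 4) = √10)
O = -28
(O + X)*s(L) = (-28 + 2*I)*√10 = √10*(-28 + 2*I)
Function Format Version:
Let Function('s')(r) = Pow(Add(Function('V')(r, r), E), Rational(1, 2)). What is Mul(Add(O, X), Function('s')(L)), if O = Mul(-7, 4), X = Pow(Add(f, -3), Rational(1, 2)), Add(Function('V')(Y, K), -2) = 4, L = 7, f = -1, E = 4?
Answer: Mul(2, Pow(10, Rational(1, 2)), Add(-14, I)) ≈ Add(-88.544, Mul(6.3246, I))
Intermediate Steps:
Function('V')(Y, K) = 6 (Function('V')(Y, K) = Add(2, 4) = 6)
X = Mul(2, I) (X = Pow(Add(-1, -3), Rational(1, 2)) = Pow(-4, Rational(1, 2)) = Mul(2, I) ≈ Mul(2.0000, I))
Function('s')(r) = Pow(10, Rational(1, 2)) (Function('s')(r) = Pow(Add(6, 4), Rational(1, 2)) = Pow(10, Rational(1, 2)))
O = -28
Mul(Add(O, X), Function('s')(L)) = Mul(Add(-28, Mul(2, I)), Pow(10, Rational(1, 2))) = Mul(Pow(10, Rational(1, 2)), Add(-28, Mul(2, I)))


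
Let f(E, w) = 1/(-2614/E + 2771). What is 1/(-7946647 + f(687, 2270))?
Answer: -1901063/15107076585074 ≈ -1.2584e-7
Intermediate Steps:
f(E, w) = 1/(2771 - 2614/E)
1/(-7946647 + f(687, 2270)) = 1/(-7946647 + 687/(-2614 + 2771*687)) = 1/(-7946647 + 687/(-2614 + 1903677)) = 1/(-7946647 + 687/1901063) = 1/(-15107076585074/1901063) = -1901063/15107076585074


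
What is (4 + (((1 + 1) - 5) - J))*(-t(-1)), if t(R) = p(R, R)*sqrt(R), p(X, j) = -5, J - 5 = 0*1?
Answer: -20*I ≈ -20.0*I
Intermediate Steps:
J = 5 (J = 5 + 0*1 = 5 + 0 = 5)
t(R) = -5*sqrt(R)
(4 + (((1 + 1) - 5) - J))*(-t(-1)) = (4 + (((1 + 1) - 5) - 1*5))*(-(-5)*sqrt(-1)) = (4 + ((2 - 5) - 5))*(-(-5)*I) = (4 + (-3 - 5))*(5*I) = (4 - 8)*(5*I) = -20*I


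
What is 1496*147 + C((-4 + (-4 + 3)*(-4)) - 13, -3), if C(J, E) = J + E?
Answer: 219896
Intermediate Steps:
C(J, E) = E + J
1496*147 + C((-4 + (-4 + 3)*(-4)) - 13, -3) = 1496*147 + (-3 + ((-4 + (-4 + 3)*(-4)) - 13)) = 219912 + (-3 + ((-4 - 1*(-4)) - 13)) = 219912 + (-3 + ((-4 + 4) - 13)) = 219912 + (-3 + (0 - 13)) = 219912 + (-3 - 13) = 219912 - 16 = 219896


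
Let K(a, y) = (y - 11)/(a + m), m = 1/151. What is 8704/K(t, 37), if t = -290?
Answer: -190569728/1963 ≈ -97081.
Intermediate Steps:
m = 1/151 ≈ 0.0066225
K(a, y) = (-11 + y)/(1/151 + a) (K(a, y) = (y - 11)/(a + 1/151) = (-11 + y)/(1/151 + a))
8704/K(t, 37) = 8704/((151*(-11 + 37)/(1 + 151*(-290)))) = 8704/((151*26/(1 - 43790))) = 8704/((151*26/(-43789))) = 8704/((151*(-1/43789)*26)) = 8704/(-3926/43789) = 8704*(-43789/3926) = -190569728/1963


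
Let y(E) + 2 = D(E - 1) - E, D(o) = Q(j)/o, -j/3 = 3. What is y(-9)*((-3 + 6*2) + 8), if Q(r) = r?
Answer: 1343/10 ≈ 134.30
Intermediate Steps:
j = -9 (j = -3*3 = -9)
D(o) = -9/o
y(E) = -2 - E - 9/(-1 + E) (y(E) = -2 + (-9/(E - 1) - E) = -2 + (-9/(-1 + E) - E) = -2 + (-E - 9/(-1 + E)) = -2 - E - 9/(-1 + E))
y(-9)*((-3 + 6*2) + 8) = ((-7 - 1*(-9) - 1*(-9)²)/(-1 - 9))*((-3 + 6*2) + 8) = ((-7 + 9 - 1*81)/(-10))*((-3 + 12) + 8) = (-(-7 + 9 - 81)/10)*(9 + 8) = -⅒*(-79)*17 = (79/10)*17 = 1343/10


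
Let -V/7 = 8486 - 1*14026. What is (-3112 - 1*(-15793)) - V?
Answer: -26099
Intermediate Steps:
V = 38780 (V = -7*(8486 - 1*14026) = -7*(8486 - 14026) = -7*(-5540) = 38780)
(-3112 - 1*(-15793)) - V = (-3112 - 1*(-15793)) - 1*38780 = (-3112 + 15793) - 38780 = 12681 - 38780 = -26099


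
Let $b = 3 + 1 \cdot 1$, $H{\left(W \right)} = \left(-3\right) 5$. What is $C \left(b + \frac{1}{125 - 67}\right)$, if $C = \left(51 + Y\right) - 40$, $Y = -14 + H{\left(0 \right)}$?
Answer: $- \frac{2097}{29} \approx -72.31$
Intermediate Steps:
$H{\left(W \right)} = -15$
$Y = -29$ ($Y = -14 - 15 = -29$)
$b = 4$ ($b = 3 + 1 = 4$)
$C = -18$ ($C = \left(51 - 29\right) - 40 = 22 - 40 = -18$)
$C \left(b + \frac{1}{125 - 67}\right) = - 18 \left(4 + \frac{1}{125 - 67}\right) = - 18 \left(4 + \frac{1}{58}\right) = \left(-18\right) \frac{233}{58} = - \frac{2097}{29}$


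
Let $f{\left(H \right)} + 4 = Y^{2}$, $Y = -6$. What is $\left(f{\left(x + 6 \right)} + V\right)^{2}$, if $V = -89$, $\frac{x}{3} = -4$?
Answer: $3249$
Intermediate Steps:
$x = -12$ ($x = 3 \left(-4\right) = -12$)
$f{\left(H \right)} = 32$ ($f{\left(H \right)} = -4 + \left(-6\right)^{2} = -4 + 36 = 32$)
$\left(f{\left(x + 6 \right)} + V\right)^{2} = \left(32 - 89\right)^{2} = \left(-57\right)^{2} = 3249$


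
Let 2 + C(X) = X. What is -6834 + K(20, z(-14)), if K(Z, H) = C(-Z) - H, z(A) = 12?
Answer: -6868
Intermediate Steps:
C(X) = -2 + X
K(Z, H) = -2 - H - Z (K(Z, H) = (-2 - Z) - H = -2 - H - Z)
-6834 + K(20, z(-14)) = -6834 + (-2 - 1*12 - 1*20) = -6834 + (-2 - 12 - 20) = -6834 - 34 = -6868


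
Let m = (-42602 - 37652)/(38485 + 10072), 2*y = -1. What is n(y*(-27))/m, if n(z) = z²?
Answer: -35398053/321016 ≈ -110.27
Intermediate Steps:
y = -½ (y = (½)*(-1) = -½ ≈ -0.50000)
m = -80254/48557 ≈ -1.6528
n(y*(-27))/m = (-½*(-27))²/(-80254/48557) = (27/2)²*(-48557/80254) = (729/4)*(-48557/80254) = -35398053/321016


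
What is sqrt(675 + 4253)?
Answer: 8*sqrt(77) ≈ 70.200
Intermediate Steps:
sqrt(675 + 4253) = sqrt(4928) = 8*sqrt(77)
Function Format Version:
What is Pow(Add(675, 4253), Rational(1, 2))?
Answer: Mul(8, Pow(77, Rational(1, 2))) ≈ 70.200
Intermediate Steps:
Pow(Add(675, 4253), Rational(1, 2)) = Pow(4928, Rational(1, 2)) = Mul(8, Pow(77, Rational(1, 2)))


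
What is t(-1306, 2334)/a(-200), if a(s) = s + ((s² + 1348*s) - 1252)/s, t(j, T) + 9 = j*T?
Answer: -152410650/47713 ≈ -3194.3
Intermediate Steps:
t(j, T) = -9 + T*j (t(j, T) = -9 + j*T = -9 + T*j)
a(s) = s + (-1252 + s² + 1348*s)/s
t(-1306, 2334)/a(-200) = (-9 + 2334*(-1306))/(1348 - 1252/(-200) + 2*(-200)) = (-9 - 3048204)/(1348 - 1252*(-1/200) - 400) = -3048213/(1348 + 313/50 - 400) = -3048213/47713/50 = -3048213*50/47713 = -152410650/47713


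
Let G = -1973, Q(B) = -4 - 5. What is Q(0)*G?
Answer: 17757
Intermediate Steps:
Q(B) = -9
Q(0)*G = -9*(-1973) = 17757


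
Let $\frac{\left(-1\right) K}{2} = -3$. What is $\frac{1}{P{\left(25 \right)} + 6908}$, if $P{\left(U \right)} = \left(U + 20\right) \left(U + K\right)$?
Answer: $\frac{1}{8303} \approx 0.00012044$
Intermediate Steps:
$K = 6$ ($K = \left(-2\right) \left(-3\right) = 6$)
$P{\left(U \right)} = \left(6 + U\right) \left(20 + U\right)$ ($P{\left(U \right)} = \left(U + 20\right) \left(U + 6\right) = \left(20 + U\right) \left(6 + U\right) = \left(6 + U\right) \left(20 + U\right)$)
$\frac{1}{P{\left(25 \right)} + 6908} = \frac{1}{\left(120 + 25^{2} + 26 \cdot 25\right) + 6908} = \frac{1}{\left(120 + 625 + 650\right) + 6908} = \frac{1}{1395 + 6908} = \frac{1}{8303}$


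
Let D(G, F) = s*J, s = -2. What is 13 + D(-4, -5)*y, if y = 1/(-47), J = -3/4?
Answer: 1219/94 ≈ 12.968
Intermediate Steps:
J = -¾ (J = -3*¼ = -¾ ≈ -0.75000)
D(G, F) = 3/2 (D(G, F) = -2*(-¾) = 3/2)
y = -1/47 ≈ -0.021277
13 + D(-4, -5)*y = 13 + (3/2)*(-1/47) = 13 - 3/94 = 1219/94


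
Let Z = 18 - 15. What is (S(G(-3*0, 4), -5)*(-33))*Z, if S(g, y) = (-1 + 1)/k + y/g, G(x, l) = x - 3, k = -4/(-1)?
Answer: -165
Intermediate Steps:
k = 4 (k = -4*(-1) = 4)
G(x, l) = -3 + x
S(g, y) = y/g (S(g, y) = (-1 + 1)/4 + y/g = 0*(¼) + y/g = 0 + y/g = y/g)
Z = 3
(S(G(-3*0, 4), -5)*(-33))*Z = (-5/(-3 - 3*0)*(-33))*3 = (-5/(-3 + 0)*(-33))*3 = (-5/(-3)*(-33))*3 = (-5*(-⅓)*(-33))*3 = ((5/3)*(-33))*3 = -55*3 = -165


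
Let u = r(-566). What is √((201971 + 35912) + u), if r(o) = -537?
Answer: √237346 ≈ 487.18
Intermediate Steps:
u = -537
√((201971 + 35912) + u) = √((201971 + 35912) - 537) = √(237883 - 537) = √237346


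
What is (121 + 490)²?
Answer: 373321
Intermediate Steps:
(121 + 490)² = 611² = 373321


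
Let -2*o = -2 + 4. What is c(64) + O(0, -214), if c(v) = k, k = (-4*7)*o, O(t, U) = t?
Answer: 28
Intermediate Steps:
o = -1 (o = -(-2 + 4)/2 = -½*2 = -1)
k = 28 (k = -4*7*(-1) = -28*(-1) = 28)
c(v) = 28
c(64) + O(0, -214) = 28 + 0 = 28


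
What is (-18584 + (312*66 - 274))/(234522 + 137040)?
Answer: 289/61927 ≈ 0.0046668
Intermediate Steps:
(-18584 + (312*66 - 274))/(234522 + 137040) = (-18584 + (20592 - 274))/371562 = (-18584 + 20318)*(1/371562) = 1734*(1/371562) = 289/61927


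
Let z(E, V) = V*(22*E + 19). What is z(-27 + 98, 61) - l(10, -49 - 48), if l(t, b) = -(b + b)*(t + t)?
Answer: 92561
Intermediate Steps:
l(t, b) = -4*b*t (l(t, b) = -2*b*2*t = -4*b*t)
z(E, V) = V*(19 + 22*E)
z(-27 + 98, 61) - l(10, -49 - 48) = 61*(19 + 22*(-27 + 98)) - (-4)*(-49 - 48)*10 = 61*(19 + 22*71) - (-4)*(-97)*10 = 61*(19 + 1562) - 1*3880 = 61*1581 - 3880 = 96441 - 3880 = 92561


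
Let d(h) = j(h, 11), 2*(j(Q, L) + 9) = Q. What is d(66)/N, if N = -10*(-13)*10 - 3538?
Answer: -4/373 ≈ -0.010724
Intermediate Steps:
j(Q, L) = -9 + Q/2
d(h) = -9 + h/2
N = -2238 (N = 130*10 - 3538 = 1300 - 3538 = -2238)
d(66)/N = (-9 + (1/2)*66)/(-2238) = (-9 + 33)*(-1/2238) = 24*(-1/2238) = -4/373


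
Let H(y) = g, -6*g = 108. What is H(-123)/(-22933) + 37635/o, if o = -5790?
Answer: -298093/45866 ≈ -6.4992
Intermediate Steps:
g = -18 (g = -1/6*108 = -18)
H(y) = -18
H(-123)/(-22933) + 37635/o = -18/(-22933) + 37635/(-5790) = -18*(-1/22933) + 37635*(-1/5790) = 18/22933 - 13/2 = -298093/45866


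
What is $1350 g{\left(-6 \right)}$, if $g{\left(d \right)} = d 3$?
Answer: $-24300$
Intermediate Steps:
$g{\left(d \right)} = 3 d$
$1350 g{\left(-6 \right)} = 1350 \cdot 3 \left(-6\right) = 1350 \left(-18\right) = -24300$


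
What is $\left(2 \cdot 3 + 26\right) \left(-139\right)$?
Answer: $-4448$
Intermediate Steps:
$\left(2 \cdot 3 + 26\right) \left(-139\right) = \left(6 + 26\right) \left(-139\right) = 32 \left(-139\right) = -4448$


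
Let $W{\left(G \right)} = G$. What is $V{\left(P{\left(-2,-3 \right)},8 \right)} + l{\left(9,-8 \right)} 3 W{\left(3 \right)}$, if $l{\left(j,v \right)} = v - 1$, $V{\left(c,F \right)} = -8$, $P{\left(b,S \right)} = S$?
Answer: $-89$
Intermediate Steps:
$l{\left(j,v \right)} = -1 + v$
$V{\left(P{\left(-2,-3 \right)},8 \right)} + l{\left(9,-8 \right)} 3 W{\left(3 \right)} = -8 + \left(-1 - 8\right) 3 \cdot 3 = -8 - 81 = -89$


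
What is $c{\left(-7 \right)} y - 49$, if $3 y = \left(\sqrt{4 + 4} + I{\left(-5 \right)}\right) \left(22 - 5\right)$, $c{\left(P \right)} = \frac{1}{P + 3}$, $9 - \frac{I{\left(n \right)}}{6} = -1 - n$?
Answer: $- \frac{183}{2} - \frac{17 \sqrt{2}}{6} \approx -95.507$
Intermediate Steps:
$I{\left(n \right)} = 60 + 6 n$ ($I{\left(n \right)} = 54 - 6 \left(-1 - n\right) = 54 + \left(6 + 6 n\right) = 60 + 6 n$)
$c{\left(P \right)} = \frac{1}{3 + P}$
$y = 170 + \frac{34 \sqrt{2}}{3}$ ($y = \frac{\left(\sqrt{4 + 4} + \left(60 + 6 \left(-5\right)\right)\right) \left(22 - 5\right)}{3} = \frac{\left(\sqrt{8} + \left(60 - 30\right)\right) 17}{3} = \frac{\left(2 \sqrt{2} + 30\right) 17}{3} = \frac{\left(30 + 2 \sqrt{2}\right) 17}{3} = \frac{510 + 34 \sqrt{2}}{3} = 170 + \frac{34 \sqrt{2}}{3} \approx 186.03$)
$c{\left(-7 \right)} y - 49 = \frac{170 + \frac{34 \sqrt{2}}{3}}{3 - 7} - 49 = \frac{170 + \frac{34 \sqrt{2}}{3}}{-4} - 49 = - \frac{170 + \frac{34 \sqrt{2}}{3}}{4} - 49 = \left(- \frac{85}{2} - \frac{17 \sqrt{2}}{6}\right) - 49 = - \frac{183}{2} - \frac{17 \sqrt{2}}{6}$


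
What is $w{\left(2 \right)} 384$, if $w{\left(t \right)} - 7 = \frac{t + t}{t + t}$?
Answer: $3072$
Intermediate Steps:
$w{\left(t \right)} = 8$ ($w{\left(t \right)} = 7 + \frac{t + t}{t + t} = 7 + \frac{2 t}{2 t} = 7 + 2 t \frac{1}{2 t} = 7 + 1 = 8$)
$w{\left(2 \right)} 384 = 8 \cdot 384 = 3072$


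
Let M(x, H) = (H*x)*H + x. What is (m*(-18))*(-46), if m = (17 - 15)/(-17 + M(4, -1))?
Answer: -184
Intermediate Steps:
M(x, H) = x + x*H**2 (M(x, H) = x*H**2 + x = x + x*H**2)
m = -2/9 (m = (17 - 15)/(-17 + 4*(1 + (-1)**2)) = 2/(-17 + 4*(1 + 1)) = 2/(-17 + 4*2) = 2/(-17 + 8) = 2/(-9) = 2*(-1/9) = -2/9 ≈ -0.22222)
(m*(-18))*(-46) = -2/9*(-18)*(-46) = 4*(-46) = -184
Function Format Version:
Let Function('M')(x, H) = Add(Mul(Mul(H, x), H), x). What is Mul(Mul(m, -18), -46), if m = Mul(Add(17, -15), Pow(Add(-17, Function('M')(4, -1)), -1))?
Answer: -184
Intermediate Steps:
Function('M')(x, H) = Add(x, Mul(x, Pow(H, 2))) (Function('M')(x, H) = Add(Mul(x, Pow(H, 2)), x) = Add(x, Mul(x, Pow(H, 2))))
m = Rational(-2, 9) (m = Mul(Add(17, -15), Pow(Add(-17, Mul(4, Add(1, Pow(-1, 2)))), -1)) = Mul(2, Pow(Add(-17, Mul(4, Add(1, 1))), -1)) = Mul(2, Pow(Add(-17, Mul(4, 2)), -1)) = Mul(2, Pow(Add(-17, 8), -1)) = Mul(2, Pow(-9, -1)) = Mul(2, Rational(-1, 9)) = Rational(-2, 9) ≈ -0.22222)
Mul(Mul(m, -18), -46) = Mul(Mul(Rational(-2, 9), -18), -46) = Mul(4, -46) = -184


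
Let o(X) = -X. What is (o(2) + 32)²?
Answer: 900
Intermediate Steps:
(o(2) + 32)² = (-1*2 + 32)² = (-2 + 32)² = 30² = 900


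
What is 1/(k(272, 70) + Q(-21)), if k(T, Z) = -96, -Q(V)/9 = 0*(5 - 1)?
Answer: -1/96 ≈ -0.010417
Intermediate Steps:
Q(V) = 0 (Q(V) = -0*(5 - 1) = -0*4 = -9*0 = 0)
1/(k(272, 70) + Q(-21)) = 1/(-96 + 0) = 1/(-96) = -1/96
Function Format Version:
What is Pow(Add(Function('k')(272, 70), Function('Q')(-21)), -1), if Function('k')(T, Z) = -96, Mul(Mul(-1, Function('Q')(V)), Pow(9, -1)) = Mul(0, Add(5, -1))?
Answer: Rational(-1, 96) ≈ -0.010417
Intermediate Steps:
Function('Q')(V) = 0 (Function('Q')(V) = Mul(-9, Mul(0, Add(5, -1))) = Mul(-9, Mul(0, 4)) = Mul(-9, 0) = 0)
Pow(Add(Function('k')(272, 70), Function('Q')(-21)), -1) = Pow(Add(-96, 0), -1) = Pow(-96, -1) = Rational(-1, 96)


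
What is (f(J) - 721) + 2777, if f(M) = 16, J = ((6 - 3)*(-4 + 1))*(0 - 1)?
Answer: 2072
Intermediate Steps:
J = 9 (J = (3*(-3))*(-1) = -9*(-1) = 9)
(f(J) - 721) + 2777 = (16 - 721) + 2777 = -705 + 2777 = 2072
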